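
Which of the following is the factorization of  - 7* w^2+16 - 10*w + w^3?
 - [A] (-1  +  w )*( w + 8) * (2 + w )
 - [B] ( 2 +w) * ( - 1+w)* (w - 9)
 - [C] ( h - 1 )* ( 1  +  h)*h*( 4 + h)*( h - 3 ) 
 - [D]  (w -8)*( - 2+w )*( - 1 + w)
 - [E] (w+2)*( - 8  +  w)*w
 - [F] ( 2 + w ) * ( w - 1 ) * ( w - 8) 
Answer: F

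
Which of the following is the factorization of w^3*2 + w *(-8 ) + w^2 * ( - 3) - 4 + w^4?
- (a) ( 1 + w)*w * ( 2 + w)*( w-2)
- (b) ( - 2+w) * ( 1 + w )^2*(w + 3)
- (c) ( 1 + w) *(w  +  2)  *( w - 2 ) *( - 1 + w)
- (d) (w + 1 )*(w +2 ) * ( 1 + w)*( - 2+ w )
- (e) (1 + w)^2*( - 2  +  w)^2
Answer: d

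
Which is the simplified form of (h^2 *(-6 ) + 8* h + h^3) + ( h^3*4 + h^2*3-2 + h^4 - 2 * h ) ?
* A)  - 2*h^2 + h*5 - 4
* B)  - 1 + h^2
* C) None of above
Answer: C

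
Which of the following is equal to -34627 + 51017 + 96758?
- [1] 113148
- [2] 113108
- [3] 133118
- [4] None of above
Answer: 1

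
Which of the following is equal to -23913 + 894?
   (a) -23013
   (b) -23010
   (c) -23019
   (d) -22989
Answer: c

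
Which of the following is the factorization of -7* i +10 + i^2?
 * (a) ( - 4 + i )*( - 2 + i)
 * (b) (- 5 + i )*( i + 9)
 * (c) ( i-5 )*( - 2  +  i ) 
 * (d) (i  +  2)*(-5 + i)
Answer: c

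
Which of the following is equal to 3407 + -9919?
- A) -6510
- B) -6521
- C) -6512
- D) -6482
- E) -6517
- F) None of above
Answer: C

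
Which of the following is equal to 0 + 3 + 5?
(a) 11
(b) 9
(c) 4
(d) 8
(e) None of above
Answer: d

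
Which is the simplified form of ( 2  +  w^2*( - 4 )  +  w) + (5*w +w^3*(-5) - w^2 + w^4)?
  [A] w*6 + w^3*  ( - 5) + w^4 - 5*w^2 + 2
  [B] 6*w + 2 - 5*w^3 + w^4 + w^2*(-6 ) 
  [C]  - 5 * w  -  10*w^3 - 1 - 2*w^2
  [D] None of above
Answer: A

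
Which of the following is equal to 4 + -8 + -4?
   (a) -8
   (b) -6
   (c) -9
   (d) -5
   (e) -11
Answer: a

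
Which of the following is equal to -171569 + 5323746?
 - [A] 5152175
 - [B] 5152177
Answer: B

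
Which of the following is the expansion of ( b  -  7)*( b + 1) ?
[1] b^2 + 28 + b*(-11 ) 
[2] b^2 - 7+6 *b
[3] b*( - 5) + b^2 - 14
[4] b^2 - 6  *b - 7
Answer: 4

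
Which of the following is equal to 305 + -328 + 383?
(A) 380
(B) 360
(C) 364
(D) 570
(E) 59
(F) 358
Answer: B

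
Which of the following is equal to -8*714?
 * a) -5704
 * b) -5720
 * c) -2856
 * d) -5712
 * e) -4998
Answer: d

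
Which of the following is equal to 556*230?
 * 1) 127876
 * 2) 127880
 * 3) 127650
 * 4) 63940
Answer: 2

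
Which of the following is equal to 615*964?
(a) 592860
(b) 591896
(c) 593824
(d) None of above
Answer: a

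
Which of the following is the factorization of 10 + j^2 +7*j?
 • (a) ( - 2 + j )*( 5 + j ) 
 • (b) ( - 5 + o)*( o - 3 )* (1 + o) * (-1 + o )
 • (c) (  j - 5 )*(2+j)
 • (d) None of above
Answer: d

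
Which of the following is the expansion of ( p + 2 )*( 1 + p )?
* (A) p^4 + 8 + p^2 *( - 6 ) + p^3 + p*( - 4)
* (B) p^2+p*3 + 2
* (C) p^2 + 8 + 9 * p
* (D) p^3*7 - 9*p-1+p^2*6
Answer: B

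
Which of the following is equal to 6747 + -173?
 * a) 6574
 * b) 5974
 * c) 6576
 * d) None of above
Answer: a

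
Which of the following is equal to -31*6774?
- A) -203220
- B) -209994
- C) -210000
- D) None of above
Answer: B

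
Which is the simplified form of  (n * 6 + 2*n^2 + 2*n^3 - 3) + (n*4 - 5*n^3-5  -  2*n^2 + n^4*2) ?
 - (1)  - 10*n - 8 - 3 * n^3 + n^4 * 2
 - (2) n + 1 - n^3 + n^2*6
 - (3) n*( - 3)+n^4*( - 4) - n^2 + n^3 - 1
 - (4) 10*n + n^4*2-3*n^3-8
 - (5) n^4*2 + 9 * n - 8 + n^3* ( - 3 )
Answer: 4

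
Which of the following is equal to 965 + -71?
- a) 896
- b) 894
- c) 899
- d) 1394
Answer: b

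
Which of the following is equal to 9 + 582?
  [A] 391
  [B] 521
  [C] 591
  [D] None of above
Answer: C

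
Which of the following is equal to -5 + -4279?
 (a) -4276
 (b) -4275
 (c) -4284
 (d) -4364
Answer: c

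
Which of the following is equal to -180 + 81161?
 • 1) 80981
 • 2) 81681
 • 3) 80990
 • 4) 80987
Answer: 1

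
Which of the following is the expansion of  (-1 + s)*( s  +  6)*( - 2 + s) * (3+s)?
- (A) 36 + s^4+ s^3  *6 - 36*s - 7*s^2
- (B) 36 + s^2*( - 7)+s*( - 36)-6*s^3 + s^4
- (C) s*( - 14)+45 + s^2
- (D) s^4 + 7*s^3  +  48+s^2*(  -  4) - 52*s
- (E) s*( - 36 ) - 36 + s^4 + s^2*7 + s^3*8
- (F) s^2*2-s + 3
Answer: A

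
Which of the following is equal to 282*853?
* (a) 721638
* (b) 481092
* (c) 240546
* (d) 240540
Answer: c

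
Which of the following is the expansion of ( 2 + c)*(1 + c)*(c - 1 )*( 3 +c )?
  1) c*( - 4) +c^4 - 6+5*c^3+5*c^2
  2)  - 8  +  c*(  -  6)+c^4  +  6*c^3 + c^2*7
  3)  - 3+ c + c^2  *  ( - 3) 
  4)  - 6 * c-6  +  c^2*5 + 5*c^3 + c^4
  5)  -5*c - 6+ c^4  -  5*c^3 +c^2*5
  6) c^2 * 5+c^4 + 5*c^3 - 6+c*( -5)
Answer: 6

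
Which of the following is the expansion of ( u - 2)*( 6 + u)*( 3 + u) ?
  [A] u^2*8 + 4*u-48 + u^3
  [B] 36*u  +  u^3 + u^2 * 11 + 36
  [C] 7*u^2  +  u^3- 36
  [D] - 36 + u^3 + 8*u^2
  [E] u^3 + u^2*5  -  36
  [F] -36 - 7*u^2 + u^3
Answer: C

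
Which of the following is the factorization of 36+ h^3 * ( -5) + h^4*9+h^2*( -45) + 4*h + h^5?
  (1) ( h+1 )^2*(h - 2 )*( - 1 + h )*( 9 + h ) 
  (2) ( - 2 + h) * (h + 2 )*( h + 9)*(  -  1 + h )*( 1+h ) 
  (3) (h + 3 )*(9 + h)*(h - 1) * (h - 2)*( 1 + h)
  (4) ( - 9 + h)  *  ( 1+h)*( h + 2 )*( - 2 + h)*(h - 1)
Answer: 2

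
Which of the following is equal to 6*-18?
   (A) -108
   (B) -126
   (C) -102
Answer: A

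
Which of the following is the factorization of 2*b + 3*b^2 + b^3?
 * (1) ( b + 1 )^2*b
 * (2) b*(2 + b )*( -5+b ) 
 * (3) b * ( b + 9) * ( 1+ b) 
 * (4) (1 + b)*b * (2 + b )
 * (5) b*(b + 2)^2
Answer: 4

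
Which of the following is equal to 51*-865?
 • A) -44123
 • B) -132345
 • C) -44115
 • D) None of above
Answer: C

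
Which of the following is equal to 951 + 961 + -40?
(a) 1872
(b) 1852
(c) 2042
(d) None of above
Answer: a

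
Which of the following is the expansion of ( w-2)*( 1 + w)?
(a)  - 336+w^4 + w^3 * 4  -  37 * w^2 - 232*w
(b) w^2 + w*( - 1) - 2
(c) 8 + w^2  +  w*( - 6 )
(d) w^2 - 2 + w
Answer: b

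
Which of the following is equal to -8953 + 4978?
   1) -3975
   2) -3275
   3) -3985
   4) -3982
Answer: 1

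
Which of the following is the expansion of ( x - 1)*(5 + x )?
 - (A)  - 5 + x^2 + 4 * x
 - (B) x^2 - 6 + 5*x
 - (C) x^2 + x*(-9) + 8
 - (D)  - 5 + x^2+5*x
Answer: A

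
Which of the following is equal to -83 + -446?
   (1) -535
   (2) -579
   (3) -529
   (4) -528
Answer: 3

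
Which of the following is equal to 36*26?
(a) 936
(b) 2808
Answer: a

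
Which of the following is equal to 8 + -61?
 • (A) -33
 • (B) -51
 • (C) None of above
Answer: C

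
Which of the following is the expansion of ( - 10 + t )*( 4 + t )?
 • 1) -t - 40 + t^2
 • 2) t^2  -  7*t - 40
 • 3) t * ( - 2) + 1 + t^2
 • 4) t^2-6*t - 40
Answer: 4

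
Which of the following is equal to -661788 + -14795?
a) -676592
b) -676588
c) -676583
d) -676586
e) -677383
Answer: c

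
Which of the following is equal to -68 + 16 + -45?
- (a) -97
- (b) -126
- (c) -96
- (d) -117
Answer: a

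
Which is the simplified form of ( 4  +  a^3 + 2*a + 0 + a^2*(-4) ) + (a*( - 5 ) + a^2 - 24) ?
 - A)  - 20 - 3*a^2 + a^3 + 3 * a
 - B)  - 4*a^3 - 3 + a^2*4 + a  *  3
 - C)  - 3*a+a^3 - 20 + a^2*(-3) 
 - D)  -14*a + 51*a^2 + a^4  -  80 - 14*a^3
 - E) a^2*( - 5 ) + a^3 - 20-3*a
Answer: C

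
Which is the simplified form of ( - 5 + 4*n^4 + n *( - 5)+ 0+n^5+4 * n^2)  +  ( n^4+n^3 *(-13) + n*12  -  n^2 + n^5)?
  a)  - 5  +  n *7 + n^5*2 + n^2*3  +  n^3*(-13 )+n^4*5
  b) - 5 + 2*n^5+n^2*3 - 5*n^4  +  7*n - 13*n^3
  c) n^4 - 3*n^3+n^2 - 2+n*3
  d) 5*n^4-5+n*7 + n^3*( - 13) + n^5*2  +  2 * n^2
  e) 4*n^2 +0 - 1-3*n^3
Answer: a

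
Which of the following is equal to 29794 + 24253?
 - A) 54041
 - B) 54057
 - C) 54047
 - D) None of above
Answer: C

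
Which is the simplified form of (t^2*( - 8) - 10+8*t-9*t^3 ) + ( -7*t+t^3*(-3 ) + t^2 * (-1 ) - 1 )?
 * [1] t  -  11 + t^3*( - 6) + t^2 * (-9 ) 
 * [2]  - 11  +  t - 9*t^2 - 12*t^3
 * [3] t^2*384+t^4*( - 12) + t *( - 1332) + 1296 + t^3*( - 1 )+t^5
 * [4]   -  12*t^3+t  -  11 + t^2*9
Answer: 2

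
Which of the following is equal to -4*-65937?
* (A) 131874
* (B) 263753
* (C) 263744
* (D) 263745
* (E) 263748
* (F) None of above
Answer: E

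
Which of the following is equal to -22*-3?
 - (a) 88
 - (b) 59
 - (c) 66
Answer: c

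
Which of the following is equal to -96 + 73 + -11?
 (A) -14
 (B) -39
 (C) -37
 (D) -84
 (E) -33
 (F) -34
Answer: F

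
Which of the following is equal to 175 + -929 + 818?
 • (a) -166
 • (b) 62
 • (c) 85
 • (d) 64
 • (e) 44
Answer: d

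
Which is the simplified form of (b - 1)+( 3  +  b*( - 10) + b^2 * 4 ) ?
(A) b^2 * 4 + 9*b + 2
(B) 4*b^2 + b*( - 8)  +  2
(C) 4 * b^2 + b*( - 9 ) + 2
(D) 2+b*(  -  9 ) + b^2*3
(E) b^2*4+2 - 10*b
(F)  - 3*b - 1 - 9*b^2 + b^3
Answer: C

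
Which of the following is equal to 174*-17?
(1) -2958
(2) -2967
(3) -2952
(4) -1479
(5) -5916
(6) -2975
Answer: 1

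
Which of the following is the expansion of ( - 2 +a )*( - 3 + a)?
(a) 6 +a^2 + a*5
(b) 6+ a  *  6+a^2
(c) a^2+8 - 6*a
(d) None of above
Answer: d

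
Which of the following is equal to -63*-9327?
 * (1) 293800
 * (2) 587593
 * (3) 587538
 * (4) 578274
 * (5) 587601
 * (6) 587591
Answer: 5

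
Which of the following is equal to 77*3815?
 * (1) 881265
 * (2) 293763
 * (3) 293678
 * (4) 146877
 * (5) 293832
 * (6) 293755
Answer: 6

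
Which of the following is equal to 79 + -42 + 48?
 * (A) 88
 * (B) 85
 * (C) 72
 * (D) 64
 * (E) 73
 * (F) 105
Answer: B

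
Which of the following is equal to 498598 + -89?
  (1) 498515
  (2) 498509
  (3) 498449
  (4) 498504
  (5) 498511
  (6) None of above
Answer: 2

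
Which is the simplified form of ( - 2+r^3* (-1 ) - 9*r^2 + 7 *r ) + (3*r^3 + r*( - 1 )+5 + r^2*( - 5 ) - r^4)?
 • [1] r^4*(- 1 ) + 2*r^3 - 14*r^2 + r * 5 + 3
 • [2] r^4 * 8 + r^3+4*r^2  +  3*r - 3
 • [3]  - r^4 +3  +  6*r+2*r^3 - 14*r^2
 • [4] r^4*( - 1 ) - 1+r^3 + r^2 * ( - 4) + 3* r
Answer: 3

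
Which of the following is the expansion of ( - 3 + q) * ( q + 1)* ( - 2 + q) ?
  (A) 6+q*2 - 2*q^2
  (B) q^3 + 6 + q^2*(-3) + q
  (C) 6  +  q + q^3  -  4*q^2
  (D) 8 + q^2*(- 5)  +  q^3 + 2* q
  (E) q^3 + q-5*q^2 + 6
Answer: C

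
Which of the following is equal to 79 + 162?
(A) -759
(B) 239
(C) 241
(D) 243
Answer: C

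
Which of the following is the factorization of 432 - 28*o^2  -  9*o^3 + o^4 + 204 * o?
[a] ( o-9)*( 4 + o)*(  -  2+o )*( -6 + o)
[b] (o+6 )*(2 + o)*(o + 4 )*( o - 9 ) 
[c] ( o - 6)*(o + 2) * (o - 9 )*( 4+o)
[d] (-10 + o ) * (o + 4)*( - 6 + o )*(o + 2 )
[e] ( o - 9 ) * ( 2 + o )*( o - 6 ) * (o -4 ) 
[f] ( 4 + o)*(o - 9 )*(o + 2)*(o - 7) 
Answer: c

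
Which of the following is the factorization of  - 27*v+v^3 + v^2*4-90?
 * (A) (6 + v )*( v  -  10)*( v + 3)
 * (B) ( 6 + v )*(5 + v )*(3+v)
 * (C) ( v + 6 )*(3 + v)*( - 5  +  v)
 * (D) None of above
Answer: C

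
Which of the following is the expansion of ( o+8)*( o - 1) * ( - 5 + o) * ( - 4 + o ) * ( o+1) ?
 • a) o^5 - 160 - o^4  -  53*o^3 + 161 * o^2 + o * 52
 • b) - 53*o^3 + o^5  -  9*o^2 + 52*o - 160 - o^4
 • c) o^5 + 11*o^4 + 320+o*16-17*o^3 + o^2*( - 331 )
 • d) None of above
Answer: a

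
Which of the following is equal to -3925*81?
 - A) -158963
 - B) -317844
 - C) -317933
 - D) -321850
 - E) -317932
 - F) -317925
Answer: F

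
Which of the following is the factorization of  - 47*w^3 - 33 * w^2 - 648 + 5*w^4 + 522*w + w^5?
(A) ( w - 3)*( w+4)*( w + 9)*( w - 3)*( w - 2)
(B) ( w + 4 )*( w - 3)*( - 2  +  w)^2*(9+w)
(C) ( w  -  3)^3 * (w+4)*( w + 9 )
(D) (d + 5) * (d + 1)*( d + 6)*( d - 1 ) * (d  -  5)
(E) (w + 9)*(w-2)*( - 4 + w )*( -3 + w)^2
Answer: A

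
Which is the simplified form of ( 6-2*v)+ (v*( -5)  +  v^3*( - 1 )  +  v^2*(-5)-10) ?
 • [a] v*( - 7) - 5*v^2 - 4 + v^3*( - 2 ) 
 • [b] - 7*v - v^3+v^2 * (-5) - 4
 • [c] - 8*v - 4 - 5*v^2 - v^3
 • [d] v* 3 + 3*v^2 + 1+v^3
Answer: b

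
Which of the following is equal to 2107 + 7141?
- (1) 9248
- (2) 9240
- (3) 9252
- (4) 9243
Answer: 1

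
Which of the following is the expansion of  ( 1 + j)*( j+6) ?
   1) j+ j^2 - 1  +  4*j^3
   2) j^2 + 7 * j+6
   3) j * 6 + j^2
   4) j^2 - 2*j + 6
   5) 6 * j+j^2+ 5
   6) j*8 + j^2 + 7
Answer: 2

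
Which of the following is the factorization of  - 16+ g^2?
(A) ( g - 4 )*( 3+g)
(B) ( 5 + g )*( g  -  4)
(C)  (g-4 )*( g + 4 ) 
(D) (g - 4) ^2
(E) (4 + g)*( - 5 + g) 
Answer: C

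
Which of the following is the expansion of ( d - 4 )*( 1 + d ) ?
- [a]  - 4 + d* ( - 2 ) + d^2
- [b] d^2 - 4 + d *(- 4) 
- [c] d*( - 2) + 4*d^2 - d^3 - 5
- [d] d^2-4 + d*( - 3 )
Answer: d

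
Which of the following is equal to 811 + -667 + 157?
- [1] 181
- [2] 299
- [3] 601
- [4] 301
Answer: 4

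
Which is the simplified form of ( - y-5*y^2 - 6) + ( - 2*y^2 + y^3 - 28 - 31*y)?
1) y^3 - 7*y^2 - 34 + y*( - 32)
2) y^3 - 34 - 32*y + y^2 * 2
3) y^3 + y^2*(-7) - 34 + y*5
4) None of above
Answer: 1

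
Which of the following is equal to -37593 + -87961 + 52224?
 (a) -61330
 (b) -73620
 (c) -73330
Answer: c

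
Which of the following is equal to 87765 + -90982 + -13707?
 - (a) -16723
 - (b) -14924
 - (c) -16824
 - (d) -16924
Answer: d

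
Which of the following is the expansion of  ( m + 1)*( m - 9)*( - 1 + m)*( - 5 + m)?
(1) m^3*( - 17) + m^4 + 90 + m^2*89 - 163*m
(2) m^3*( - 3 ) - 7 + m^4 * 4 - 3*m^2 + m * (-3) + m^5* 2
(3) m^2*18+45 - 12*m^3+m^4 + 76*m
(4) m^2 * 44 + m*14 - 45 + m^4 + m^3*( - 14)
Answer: 4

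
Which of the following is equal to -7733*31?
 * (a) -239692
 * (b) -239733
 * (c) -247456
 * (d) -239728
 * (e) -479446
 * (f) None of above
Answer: f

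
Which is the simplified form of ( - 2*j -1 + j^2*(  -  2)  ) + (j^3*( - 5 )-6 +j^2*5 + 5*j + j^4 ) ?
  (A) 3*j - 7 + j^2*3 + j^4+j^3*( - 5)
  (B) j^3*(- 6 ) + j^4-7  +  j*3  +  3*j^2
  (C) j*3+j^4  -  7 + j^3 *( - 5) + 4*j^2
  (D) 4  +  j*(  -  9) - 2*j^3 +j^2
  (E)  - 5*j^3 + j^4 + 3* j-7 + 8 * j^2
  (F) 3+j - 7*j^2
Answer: A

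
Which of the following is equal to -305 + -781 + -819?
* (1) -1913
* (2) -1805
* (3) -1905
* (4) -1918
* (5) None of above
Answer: 3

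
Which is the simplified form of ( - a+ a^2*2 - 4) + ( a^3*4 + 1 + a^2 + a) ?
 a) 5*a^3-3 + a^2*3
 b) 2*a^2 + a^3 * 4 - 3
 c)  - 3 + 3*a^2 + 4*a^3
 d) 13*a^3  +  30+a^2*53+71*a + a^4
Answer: c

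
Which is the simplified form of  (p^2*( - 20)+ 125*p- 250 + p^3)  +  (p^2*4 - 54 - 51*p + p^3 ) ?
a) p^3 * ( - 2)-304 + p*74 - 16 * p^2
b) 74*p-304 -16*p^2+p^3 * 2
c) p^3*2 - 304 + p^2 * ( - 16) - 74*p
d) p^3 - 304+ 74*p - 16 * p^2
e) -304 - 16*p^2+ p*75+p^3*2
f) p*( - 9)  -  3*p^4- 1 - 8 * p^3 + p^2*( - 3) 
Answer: b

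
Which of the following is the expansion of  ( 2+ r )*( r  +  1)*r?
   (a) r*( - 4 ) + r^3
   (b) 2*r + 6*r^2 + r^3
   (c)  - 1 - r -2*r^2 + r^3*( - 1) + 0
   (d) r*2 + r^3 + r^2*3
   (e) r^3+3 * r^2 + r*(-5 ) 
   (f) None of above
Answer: d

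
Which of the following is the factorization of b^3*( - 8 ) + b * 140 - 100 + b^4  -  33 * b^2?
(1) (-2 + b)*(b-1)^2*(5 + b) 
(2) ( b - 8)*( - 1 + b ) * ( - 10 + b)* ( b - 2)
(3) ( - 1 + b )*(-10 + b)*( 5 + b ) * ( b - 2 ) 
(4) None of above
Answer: 3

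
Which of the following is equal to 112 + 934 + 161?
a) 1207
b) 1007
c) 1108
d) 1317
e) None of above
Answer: a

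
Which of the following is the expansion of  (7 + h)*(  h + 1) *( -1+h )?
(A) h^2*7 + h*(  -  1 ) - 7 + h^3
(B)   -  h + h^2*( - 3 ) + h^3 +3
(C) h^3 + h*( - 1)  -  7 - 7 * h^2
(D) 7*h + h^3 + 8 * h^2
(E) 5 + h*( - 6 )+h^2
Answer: A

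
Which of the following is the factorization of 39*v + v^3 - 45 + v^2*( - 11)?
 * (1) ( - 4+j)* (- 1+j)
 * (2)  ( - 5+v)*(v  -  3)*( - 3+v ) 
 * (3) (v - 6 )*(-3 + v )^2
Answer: 2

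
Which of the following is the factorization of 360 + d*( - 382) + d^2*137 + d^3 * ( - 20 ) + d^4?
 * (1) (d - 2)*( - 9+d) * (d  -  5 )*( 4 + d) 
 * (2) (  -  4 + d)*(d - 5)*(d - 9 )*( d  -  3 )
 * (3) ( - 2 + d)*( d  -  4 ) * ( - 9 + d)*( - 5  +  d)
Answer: 3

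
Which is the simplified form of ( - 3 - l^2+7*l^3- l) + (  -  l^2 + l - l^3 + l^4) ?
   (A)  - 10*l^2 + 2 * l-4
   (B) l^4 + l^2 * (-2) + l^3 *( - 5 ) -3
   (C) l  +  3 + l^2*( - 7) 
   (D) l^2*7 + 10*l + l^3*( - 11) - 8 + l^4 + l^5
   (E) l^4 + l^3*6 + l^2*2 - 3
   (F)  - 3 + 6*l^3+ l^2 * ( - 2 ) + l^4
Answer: F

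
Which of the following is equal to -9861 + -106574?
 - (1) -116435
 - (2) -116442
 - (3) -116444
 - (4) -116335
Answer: 1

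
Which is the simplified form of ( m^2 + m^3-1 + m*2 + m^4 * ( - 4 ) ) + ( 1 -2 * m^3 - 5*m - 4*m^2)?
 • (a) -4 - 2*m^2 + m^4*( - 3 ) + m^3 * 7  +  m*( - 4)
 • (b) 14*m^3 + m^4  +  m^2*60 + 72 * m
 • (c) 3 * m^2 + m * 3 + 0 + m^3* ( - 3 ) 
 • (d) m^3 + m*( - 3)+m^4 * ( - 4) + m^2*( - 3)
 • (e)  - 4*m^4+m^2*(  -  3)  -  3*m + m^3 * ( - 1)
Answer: e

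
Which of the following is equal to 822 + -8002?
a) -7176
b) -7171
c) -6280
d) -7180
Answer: d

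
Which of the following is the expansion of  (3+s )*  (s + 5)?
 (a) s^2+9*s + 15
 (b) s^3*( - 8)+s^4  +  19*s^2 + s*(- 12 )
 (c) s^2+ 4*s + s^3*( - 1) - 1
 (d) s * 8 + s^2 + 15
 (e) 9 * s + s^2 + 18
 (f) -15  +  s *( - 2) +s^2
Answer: d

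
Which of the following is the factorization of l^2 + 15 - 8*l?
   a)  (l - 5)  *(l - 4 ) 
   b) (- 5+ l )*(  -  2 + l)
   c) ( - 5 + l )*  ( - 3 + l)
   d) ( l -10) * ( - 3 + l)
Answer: c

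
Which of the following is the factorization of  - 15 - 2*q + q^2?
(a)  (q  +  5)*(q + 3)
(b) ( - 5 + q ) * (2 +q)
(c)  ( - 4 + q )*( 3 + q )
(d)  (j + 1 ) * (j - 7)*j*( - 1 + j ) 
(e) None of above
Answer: e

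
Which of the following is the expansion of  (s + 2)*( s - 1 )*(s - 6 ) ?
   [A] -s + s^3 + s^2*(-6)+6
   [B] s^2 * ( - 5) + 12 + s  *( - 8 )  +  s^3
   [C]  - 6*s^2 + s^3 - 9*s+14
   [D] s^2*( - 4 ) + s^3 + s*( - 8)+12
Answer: B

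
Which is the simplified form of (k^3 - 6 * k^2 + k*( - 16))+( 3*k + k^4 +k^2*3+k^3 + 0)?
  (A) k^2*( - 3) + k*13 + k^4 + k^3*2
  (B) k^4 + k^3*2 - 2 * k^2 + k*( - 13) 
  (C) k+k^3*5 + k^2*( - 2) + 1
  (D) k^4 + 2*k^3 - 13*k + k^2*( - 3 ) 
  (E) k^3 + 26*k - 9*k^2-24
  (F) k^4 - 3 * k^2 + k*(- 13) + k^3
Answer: D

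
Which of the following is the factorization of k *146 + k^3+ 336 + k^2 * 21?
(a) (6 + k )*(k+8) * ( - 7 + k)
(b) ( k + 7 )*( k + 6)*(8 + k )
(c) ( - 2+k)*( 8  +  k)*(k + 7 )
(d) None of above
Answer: b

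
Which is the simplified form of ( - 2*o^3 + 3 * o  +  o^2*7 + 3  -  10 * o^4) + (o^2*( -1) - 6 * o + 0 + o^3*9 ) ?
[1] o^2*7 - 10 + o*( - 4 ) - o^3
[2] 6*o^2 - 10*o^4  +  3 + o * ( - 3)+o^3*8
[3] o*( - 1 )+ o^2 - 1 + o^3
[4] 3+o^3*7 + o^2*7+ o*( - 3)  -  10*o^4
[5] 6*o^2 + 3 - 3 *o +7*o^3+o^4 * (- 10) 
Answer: 5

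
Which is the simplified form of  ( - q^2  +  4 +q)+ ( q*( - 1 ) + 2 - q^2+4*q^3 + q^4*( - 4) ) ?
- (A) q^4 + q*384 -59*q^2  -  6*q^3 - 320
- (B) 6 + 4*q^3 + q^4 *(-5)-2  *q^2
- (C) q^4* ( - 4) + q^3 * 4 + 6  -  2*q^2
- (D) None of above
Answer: C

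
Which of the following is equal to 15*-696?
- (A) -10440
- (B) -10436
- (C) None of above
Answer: A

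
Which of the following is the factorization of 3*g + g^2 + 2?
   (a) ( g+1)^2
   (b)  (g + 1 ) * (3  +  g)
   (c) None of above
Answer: c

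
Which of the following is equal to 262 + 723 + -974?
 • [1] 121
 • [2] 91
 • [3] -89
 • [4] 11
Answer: 4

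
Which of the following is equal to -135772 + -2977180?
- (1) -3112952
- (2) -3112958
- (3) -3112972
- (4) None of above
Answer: 1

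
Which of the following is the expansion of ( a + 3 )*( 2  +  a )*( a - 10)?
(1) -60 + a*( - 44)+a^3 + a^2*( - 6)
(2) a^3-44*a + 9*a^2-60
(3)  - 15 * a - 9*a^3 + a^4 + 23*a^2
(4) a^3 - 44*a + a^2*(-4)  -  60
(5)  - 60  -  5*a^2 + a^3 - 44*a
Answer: 5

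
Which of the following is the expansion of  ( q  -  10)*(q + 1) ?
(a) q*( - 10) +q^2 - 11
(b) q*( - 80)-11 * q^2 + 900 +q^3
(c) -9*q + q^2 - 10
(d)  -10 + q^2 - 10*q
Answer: c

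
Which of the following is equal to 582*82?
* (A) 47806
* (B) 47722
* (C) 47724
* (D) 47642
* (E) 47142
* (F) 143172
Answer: C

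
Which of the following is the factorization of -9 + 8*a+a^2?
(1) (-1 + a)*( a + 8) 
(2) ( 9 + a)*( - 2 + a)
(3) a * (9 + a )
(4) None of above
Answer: 4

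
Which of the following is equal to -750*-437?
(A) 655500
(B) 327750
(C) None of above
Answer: B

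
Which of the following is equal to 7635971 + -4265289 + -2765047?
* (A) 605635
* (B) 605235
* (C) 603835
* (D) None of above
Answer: A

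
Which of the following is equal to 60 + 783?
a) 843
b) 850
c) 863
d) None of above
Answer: a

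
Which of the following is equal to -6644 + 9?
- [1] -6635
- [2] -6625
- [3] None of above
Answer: 1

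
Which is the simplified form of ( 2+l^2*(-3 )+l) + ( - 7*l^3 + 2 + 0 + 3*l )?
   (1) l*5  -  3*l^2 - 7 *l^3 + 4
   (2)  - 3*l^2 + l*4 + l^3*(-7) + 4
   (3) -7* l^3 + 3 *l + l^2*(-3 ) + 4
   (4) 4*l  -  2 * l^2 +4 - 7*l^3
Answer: 2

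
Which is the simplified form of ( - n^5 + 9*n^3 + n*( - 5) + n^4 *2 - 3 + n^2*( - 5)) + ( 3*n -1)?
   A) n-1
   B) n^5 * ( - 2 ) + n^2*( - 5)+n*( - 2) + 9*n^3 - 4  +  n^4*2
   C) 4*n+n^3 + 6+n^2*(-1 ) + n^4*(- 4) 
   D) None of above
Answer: D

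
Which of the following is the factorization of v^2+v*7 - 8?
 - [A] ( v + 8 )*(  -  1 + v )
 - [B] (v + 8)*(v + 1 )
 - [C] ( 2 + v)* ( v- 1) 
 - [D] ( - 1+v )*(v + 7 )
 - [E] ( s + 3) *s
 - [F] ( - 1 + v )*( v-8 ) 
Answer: A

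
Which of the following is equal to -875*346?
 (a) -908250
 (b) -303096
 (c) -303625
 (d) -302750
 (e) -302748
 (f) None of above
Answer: d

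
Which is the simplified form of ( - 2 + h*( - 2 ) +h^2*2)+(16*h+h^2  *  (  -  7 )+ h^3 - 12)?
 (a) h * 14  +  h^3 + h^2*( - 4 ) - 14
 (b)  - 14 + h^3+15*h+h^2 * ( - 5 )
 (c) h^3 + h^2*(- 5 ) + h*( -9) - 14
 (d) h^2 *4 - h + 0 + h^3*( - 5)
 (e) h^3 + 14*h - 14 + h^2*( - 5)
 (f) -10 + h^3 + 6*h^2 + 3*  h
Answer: e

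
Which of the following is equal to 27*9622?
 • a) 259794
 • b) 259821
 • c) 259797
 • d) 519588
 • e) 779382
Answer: a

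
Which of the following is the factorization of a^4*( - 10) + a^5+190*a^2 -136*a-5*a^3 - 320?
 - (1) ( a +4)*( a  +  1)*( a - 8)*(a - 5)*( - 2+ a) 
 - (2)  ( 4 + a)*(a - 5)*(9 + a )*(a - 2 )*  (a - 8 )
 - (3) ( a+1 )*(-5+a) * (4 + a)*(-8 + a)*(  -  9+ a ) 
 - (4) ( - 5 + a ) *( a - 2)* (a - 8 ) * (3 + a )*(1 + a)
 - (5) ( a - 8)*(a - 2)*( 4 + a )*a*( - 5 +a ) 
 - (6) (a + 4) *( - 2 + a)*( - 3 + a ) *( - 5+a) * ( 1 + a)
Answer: 1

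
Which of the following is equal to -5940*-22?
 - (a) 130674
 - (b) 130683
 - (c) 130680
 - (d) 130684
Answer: c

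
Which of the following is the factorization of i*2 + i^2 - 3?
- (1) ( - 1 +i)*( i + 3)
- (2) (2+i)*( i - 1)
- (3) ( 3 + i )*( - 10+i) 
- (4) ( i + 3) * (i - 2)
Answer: 1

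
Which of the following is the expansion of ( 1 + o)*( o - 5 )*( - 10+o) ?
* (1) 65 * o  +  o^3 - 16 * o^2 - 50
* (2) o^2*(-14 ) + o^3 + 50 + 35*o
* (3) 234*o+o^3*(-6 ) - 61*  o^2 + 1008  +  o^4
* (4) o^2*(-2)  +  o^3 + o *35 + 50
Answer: 2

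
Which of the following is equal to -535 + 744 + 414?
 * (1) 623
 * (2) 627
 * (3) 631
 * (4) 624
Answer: 1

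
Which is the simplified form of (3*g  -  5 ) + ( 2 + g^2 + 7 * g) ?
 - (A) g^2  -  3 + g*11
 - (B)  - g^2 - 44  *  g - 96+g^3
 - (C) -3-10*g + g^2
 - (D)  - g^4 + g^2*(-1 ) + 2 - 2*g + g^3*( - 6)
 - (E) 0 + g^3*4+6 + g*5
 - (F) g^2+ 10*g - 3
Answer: F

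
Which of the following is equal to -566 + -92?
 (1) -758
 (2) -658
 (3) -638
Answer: 2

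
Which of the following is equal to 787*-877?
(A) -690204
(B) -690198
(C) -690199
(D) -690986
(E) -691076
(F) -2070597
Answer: C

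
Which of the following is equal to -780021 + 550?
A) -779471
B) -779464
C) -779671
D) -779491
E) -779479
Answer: A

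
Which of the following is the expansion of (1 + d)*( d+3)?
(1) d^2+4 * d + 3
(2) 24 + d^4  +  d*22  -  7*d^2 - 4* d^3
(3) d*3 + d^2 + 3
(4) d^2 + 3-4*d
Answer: 1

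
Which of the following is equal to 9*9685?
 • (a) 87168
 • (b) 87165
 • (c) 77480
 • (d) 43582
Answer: b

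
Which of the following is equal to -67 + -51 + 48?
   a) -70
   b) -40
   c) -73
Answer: a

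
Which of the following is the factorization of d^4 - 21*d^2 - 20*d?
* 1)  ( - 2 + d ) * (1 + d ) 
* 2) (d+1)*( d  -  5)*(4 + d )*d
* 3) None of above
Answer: 2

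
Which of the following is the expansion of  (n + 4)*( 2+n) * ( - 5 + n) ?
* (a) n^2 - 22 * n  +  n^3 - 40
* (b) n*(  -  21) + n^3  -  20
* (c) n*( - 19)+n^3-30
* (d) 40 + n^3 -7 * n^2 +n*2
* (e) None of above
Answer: a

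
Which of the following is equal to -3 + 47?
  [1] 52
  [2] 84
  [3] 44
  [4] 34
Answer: 3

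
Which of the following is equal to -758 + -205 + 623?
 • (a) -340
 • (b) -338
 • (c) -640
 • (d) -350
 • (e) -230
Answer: a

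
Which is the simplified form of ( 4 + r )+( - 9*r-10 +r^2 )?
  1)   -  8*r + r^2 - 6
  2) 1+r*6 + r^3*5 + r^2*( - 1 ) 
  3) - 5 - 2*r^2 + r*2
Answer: 1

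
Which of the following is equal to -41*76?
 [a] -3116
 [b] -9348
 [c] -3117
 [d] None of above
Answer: a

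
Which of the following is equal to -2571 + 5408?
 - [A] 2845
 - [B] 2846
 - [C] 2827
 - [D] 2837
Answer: D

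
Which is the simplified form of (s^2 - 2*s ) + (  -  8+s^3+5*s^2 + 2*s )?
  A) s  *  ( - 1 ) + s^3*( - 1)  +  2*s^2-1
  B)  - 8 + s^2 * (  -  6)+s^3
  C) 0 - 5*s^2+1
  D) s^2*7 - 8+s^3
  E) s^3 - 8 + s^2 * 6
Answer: E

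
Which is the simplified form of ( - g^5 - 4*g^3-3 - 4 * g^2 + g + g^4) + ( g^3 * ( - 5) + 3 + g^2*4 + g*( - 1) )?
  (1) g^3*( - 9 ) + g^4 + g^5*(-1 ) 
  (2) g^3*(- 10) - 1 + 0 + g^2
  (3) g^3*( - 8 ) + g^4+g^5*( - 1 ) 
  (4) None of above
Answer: 1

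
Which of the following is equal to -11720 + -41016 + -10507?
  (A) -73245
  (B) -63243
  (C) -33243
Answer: B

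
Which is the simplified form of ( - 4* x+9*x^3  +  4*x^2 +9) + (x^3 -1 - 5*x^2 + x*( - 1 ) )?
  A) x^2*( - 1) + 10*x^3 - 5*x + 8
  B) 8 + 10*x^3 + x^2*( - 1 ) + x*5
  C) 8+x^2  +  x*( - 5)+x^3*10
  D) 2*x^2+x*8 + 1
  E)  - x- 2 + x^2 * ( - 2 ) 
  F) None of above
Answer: A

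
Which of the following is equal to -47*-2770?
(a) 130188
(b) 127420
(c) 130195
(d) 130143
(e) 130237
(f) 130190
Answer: f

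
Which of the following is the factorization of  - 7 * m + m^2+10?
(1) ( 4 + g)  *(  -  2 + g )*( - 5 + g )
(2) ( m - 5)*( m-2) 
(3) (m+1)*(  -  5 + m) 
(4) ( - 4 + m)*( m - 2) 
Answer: 2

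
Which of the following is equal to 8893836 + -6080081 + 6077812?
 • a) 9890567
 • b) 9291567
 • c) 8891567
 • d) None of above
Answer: c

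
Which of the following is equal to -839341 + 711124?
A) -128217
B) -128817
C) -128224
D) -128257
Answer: A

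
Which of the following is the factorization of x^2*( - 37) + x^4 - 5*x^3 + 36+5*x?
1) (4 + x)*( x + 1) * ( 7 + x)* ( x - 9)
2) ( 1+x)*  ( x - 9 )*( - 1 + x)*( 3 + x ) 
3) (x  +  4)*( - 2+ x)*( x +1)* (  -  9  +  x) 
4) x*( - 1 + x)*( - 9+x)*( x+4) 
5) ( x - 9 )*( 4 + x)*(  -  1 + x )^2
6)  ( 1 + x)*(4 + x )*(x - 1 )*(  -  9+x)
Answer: 6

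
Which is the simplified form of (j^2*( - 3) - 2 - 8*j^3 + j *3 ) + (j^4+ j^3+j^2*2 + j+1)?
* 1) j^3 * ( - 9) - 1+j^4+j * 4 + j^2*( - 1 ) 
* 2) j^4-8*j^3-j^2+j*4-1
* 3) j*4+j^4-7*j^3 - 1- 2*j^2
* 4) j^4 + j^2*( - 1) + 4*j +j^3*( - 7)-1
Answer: 4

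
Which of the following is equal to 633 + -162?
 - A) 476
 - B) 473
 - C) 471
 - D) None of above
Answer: C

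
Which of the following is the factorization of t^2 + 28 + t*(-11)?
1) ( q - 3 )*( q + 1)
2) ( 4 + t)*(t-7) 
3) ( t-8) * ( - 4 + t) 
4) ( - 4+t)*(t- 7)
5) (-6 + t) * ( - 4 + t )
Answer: 4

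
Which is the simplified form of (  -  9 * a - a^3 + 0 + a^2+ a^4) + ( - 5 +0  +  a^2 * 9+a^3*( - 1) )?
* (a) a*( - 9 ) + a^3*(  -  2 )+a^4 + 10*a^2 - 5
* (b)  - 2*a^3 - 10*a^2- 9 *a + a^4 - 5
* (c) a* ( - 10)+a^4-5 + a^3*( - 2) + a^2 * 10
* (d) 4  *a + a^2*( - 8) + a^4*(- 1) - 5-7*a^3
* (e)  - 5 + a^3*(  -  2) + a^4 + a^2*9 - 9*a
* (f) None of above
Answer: a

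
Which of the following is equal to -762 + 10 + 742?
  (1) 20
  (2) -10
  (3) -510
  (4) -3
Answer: 2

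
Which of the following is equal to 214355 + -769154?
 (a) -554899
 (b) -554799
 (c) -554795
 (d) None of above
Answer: b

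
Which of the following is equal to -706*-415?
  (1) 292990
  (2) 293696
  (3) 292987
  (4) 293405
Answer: 1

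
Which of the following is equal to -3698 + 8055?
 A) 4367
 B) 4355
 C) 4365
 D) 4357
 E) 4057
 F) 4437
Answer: D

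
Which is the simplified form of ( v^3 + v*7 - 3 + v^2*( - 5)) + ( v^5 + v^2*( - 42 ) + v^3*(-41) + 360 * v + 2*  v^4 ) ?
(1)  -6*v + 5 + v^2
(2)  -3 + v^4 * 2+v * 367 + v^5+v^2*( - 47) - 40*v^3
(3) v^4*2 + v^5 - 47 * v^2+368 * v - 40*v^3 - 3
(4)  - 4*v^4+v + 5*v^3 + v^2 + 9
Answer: 2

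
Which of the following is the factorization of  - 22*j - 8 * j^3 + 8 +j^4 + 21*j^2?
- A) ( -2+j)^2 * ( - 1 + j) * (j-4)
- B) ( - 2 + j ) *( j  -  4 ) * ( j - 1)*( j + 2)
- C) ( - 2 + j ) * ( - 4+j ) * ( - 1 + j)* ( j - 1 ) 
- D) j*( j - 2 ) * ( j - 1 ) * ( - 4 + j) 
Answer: C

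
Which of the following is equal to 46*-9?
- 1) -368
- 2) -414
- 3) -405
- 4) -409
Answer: 2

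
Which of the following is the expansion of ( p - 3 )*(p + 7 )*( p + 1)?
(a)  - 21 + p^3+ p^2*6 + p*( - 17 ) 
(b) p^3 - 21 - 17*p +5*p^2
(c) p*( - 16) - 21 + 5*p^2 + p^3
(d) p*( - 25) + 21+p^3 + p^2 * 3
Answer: b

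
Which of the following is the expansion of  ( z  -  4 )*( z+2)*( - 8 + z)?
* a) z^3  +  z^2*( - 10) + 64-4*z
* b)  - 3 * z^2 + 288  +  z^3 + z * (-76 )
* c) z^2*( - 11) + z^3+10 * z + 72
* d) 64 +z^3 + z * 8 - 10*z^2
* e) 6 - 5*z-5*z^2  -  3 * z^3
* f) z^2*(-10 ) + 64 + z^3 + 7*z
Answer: d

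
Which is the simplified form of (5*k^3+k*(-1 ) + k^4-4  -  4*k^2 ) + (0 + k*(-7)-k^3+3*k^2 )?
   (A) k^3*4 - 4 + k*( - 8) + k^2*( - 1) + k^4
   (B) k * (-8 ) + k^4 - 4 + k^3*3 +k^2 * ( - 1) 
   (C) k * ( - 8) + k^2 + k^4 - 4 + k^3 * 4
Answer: A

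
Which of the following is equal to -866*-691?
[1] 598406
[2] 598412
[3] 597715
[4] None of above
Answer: 1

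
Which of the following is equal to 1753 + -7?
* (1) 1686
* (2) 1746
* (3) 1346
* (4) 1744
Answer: 2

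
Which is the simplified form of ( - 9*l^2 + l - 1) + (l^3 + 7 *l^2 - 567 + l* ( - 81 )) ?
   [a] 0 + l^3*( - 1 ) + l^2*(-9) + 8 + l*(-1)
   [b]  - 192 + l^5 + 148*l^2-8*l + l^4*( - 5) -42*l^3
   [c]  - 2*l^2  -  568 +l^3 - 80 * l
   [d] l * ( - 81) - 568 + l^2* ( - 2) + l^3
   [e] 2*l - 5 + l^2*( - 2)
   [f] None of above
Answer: c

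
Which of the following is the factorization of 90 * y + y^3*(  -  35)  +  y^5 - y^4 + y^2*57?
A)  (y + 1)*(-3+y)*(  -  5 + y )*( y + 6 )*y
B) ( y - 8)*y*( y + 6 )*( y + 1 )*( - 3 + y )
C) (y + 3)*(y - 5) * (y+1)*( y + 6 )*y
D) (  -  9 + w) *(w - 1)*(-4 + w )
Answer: A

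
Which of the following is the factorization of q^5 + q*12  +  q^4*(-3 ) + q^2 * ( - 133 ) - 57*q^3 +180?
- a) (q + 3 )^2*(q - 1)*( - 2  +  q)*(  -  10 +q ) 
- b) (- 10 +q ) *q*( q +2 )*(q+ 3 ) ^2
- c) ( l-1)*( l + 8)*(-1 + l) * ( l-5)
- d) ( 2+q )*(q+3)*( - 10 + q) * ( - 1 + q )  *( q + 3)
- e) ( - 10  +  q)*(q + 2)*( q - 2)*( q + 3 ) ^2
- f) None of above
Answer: d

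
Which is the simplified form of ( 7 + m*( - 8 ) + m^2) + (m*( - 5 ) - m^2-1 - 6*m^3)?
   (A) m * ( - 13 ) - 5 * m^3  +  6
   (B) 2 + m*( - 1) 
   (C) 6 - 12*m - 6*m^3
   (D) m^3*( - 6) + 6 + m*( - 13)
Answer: D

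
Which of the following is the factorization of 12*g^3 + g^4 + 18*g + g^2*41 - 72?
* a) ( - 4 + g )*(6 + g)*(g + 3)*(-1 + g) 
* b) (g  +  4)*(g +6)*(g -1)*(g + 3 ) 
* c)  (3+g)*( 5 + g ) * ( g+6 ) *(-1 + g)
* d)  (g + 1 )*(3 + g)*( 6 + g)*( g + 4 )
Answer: b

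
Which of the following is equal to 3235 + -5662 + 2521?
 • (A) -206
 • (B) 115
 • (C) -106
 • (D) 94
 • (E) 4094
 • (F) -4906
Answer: D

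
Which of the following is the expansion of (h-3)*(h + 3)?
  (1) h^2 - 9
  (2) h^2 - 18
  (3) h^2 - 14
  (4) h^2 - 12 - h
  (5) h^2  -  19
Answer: 1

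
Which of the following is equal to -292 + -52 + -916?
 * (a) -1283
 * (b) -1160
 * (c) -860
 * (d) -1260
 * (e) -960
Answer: d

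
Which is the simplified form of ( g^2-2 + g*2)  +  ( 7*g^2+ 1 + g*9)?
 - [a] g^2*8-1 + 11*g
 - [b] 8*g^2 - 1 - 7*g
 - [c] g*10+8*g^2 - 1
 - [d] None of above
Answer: a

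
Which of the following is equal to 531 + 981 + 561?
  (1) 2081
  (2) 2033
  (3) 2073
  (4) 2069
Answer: 3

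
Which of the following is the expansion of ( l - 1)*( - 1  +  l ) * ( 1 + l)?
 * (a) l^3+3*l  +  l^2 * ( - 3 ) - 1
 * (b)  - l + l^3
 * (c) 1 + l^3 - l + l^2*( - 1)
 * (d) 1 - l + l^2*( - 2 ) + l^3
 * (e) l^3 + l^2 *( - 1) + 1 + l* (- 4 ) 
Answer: c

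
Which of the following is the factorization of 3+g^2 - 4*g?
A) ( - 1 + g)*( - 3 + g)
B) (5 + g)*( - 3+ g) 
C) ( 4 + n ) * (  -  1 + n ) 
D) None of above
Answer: A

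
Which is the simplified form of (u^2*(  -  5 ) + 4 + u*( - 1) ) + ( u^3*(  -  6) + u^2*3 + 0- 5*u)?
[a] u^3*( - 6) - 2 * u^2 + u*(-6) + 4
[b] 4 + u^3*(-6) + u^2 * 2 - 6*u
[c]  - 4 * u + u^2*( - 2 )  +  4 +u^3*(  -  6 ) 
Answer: a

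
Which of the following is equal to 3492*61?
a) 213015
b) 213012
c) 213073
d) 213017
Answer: b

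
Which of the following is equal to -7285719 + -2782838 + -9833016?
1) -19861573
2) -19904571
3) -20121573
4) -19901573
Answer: 4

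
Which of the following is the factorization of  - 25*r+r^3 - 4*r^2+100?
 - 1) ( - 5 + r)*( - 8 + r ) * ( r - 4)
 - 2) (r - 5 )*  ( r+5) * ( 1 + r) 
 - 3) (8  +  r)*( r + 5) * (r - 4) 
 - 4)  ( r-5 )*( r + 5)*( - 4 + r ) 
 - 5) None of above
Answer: 4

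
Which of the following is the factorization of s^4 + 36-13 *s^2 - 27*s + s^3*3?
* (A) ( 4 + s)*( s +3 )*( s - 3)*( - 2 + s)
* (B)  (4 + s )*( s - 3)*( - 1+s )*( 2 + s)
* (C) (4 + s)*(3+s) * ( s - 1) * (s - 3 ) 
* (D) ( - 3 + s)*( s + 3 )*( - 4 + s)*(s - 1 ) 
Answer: C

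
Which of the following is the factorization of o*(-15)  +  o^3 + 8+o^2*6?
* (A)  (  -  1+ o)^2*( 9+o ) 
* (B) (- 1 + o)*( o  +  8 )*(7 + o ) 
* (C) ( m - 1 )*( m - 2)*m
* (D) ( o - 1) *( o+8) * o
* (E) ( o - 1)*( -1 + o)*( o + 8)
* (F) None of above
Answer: E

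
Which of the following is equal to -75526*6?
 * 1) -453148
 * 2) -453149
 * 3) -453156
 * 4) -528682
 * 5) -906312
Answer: 3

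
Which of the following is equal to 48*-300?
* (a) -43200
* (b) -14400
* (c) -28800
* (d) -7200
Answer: b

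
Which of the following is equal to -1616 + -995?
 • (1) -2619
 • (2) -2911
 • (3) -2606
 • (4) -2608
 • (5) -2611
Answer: 5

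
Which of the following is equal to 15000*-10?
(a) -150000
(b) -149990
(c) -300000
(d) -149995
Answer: a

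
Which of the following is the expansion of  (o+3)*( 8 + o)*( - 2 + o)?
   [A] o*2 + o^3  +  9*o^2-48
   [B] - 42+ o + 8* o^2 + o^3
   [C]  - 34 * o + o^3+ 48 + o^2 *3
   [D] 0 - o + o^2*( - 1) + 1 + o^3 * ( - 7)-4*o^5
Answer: A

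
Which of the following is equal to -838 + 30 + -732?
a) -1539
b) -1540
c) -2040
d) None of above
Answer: b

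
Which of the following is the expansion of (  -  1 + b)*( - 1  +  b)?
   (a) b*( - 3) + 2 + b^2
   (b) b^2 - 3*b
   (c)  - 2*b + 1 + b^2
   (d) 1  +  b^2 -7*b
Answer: c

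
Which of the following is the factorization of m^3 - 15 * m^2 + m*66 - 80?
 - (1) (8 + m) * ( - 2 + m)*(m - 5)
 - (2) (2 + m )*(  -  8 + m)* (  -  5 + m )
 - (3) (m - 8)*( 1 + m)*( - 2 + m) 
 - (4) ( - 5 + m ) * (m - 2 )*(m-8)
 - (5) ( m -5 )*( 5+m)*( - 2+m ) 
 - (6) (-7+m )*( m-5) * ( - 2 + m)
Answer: 4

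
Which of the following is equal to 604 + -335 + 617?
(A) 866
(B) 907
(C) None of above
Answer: C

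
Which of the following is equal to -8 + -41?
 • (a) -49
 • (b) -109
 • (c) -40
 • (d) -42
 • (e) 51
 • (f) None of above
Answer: a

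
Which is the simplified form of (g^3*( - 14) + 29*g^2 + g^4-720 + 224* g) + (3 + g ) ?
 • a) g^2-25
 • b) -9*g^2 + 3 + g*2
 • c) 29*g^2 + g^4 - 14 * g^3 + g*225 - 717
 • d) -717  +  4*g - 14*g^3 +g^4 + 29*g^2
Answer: c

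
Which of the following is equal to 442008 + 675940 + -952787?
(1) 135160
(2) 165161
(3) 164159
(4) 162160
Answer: 2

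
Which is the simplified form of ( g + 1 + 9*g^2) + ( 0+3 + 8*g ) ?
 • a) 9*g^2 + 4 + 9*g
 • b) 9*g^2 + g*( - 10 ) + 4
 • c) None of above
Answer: a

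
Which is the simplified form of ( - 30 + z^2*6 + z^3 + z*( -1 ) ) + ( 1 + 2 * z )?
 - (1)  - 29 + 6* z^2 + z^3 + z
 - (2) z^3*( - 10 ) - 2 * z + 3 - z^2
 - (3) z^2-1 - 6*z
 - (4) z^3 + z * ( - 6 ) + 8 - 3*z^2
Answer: 1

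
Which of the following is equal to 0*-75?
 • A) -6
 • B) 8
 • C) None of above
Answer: C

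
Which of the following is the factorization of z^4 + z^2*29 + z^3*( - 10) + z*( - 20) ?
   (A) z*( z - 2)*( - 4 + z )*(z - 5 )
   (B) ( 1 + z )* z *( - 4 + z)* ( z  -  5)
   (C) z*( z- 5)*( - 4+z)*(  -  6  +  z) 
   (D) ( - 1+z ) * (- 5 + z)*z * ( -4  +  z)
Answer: D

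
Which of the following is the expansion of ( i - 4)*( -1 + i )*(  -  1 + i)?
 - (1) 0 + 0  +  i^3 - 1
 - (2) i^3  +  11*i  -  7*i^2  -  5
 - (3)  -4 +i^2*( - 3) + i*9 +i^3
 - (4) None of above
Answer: 4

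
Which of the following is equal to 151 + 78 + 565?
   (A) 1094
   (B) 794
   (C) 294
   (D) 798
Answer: B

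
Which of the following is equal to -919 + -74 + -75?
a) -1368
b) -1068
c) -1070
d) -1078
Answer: b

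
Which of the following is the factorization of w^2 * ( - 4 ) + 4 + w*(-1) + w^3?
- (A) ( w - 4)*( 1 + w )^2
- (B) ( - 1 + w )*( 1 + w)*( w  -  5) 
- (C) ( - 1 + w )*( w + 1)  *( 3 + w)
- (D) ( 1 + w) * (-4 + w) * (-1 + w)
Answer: D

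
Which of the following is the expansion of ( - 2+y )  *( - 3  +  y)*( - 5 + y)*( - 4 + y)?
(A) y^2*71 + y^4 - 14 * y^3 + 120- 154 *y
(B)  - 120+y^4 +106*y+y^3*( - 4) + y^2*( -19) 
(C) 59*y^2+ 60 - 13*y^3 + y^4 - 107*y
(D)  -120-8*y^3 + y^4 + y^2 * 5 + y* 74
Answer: A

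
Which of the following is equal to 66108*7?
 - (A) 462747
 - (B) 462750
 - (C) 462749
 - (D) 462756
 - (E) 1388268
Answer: D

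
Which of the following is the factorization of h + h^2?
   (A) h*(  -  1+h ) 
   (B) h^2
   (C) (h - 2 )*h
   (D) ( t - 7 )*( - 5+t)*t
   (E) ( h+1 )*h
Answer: E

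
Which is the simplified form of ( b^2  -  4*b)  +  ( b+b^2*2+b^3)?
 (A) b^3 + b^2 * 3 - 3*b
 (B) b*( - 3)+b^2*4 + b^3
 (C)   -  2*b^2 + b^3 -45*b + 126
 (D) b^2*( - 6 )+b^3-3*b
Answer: A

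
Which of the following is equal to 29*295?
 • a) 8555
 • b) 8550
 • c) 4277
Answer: a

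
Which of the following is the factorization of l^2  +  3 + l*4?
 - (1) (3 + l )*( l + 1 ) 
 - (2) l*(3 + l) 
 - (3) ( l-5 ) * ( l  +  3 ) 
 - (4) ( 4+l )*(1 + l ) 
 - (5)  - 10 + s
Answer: 1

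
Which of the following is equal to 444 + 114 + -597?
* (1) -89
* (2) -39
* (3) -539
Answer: 2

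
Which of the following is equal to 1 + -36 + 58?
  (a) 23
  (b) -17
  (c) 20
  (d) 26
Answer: a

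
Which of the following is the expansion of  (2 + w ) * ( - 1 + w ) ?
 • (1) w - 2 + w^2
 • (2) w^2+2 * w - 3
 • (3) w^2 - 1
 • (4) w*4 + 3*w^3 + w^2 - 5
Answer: 1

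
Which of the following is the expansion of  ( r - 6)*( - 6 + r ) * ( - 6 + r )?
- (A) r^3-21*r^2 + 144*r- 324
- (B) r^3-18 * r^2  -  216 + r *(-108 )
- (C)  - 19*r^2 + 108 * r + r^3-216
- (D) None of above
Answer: D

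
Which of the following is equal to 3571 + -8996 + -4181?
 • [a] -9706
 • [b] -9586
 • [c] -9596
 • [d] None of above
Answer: d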